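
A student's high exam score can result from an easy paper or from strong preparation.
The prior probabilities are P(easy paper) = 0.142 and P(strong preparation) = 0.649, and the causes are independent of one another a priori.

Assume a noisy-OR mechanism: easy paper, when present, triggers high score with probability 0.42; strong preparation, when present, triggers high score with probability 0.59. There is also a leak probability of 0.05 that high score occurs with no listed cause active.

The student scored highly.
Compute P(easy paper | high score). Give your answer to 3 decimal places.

P(easy paper | high score) ≈ 0.209

Under noisy-OR, P(high score | causes) = 1 − (1−0.05)·∏(1−qᵢ) over the active causes.
Weight on easy paper=true, given the evidence: 0.022379 + 0.071339 = 0.093718
Normalizer over all consistent configurations: 0.05·0.858·0.351 + 0.6105·0.858·0.649 + 0.449·0.142·0.351 + 0.77409·0.142·0.649 = 0.448728
P(easy paper | high score) = 0.093718/0.448728 ≈ 0.209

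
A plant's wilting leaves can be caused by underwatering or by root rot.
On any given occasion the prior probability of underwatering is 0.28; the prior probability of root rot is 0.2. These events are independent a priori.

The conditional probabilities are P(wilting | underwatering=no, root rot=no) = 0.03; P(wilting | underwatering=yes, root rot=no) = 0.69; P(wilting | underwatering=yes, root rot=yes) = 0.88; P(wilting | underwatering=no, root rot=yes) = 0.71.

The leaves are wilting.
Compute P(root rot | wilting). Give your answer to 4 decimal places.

P(root rot | wilting) ≈ 0.4686

Weight on root rot=true, given the evidence: 0.102240 + 0.049280 = 0.151520
Normalizer over all consistent configurations: 0.03×0.72×0.8 + 0.71×0.72×0.2 + 0.69×0.28×0.8 + 0.88×0.28×0.2 = 0.323360
P(root rot | wilting) = 0.151520/0.323360 ≈ 0.4686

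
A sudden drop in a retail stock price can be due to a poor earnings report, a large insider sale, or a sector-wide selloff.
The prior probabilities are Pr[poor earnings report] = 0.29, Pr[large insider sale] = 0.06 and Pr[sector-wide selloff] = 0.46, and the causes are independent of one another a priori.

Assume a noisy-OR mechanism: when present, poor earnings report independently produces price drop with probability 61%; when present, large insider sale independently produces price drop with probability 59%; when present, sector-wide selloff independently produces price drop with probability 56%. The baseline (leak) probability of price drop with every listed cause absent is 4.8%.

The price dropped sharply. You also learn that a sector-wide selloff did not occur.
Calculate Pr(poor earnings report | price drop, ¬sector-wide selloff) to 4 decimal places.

Pr(poor earnings report | price drop, ¬sector-wide selloff) ≈ 0.7624

Under noisy-OR, P(price drop | causes) = 1 − (1−0.048)·∏(1−qᵢ) over the active causes.
P(price drop | ¬sector-wide selloff) = 0.048×0.71×0.94 + 0.60968×0.71×0.06 + 0.62872×0.29×0.94 + 0.847775×0.29×0.06 = 0.032035 + 0.025972 + 0.171389 + 0.014751 = 0.244147
The poor earnings report-present share is 0.171389 + 0.014751 = 0.186140.
Hence the posterior is 0.186140/0.244147 ≈ 0.7624.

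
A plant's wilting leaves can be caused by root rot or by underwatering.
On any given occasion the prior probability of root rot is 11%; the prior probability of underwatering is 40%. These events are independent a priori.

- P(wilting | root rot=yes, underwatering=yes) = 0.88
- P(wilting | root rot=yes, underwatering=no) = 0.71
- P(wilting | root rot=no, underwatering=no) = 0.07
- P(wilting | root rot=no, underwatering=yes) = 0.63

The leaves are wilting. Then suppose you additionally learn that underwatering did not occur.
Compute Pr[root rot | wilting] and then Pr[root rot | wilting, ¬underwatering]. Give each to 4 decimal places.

Pr[root rot | wilting] ≈ 0.2465; Pr[root rot | wilting, ¬underwatering] ≈ 0.5563

Enumerate the 4 (root rot, underwatering) configurations and weight by the priors:
  P(wilting) = 0.07*0.89*0.6 + 0.63*0.89*0.4 + 0.71*0.11*0.6 + 0.88*0.11*0.4
        = 0.037380 + 0.224280 + 0.046860 + 0.038720 = 0.347240
The terms with root rot present sum to 0.085580, so
  P(root rot | wilting) = 0.085580 / 0.347240 ≈ 0.2465

Now condition on the additional information:
Numerator (weight on configurations with root rot): 0.71·0.11 = 0.078100
The normalizing constant is 0.07·0.89 + 0.71·0.11 = 0.140400
P(root rot | wilting, ¬underwatering) = 0.078100/0.140400 ≈ 0.5563
With underwatering excluded, root rot must carry more of the explanatory weight for the wilting.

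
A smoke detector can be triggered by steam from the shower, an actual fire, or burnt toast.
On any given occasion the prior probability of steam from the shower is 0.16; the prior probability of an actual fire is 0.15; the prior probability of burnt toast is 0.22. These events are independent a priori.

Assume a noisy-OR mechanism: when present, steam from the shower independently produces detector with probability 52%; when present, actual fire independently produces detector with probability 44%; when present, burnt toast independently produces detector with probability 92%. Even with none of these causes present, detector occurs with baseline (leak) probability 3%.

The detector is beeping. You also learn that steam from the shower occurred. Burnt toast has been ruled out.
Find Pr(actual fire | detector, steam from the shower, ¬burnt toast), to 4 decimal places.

Pr(actual fire | detector, steam from the shower, ¬burnt toast) ≈ 0.1962

Under noisy-OR, P(detector | causes) = 1 − (1−0.03)·∏(1−qᵢ) over the active causes.
Enumerate both values of actual fire and weight by the priors:
  P(detector | steam from the shower, ¬burnt toast) = 0.5344×0.85 + 0.739264×0.15
        = 0.454240 + 0.110890 = 0.565130
Configurations with actual fire contribute 0.110890, so
  P(actual fire | detector, steam from the shower, ¬burnt toast) = 0.110890 / 0.565130 ≈ 0.1962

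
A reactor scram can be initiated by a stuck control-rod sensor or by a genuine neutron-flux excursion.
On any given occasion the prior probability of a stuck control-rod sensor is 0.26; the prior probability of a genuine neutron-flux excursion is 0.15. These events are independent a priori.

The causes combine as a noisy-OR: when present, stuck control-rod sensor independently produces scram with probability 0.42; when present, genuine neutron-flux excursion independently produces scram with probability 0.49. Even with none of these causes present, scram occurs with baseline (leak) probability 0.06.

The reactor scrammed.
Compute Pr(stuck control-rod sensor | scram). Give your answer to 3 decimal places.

Under noisy-OR, P(scram | causes) = 1 − (1−0.06)·∏(1−qᵢ) over the active causes.
For the numerator, keep only stuck control-rod sensor=true terms: 0.100511 + 0.028156 = 0.128667
The normalizing constant is 0.06·0.74·0.85 + 0.5206·0.74·0.15 + 0.4548·0.26·0.85 + 0.721948·0.26·0.15 = 0.224194
P(stuck control-rod sensor | scram) = 0.128667/0.224194 ≈ 0.574

Pr(stuck control-rod sensor | scram) ≈ 0.574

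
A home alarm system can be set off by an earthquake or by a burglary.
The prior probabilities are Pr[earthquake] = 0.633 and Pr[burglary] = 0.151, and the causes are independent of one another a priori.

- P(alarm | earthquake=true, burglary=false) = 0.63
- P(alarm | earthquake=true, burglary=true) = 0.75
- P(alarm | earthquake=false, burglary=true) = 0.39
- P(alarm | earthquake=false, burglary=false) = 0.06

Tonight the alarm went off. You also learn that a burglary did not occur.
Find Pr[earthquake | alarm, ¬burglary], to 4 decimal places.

P(alarm | ¬burglary) = 0.06*0.367 + 0.63*0.633 = 0.022020 + 0.398790 = 0.420810
Restricting to configurations with earthquake present: 0.63*0.633 = 0.398790.
So P(earthquake | alarm, ¬burglary) = 0.398790/0.420810 ≈ 0.9477.

Pr[earthquake | alarm, ¬burglary] ≈ 0.9477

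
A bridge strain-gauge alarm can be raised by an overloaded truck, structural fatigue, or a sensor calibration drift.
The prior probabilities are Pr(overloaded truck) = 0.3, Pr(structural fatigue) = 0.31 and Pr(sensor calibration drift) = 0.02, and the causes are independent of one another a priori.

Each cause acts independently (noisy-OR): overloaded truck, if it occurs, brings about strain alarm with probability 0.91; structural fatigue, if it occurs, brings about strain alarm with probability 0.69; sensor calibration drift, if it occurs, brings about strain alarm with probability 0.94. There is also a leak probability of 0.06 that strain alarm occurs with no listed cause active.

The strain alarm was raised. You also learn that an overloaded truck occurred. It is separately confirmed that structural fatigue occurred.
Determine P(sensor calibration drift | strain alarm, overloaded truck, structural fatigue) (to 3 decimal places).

P(sensor calibration drift | strain alarm, overloaded truck, structural fatigue) ≈ 0.020

Under noisy-OR, P(strain alarm | causes) = 1 − (1−0.06)·∏(1−qᵢ) over the active causes.
Sum P(strain alarm|·) weighted by the priors over both values of sensor calibration drift:
  P(strain alarm | overloaded truck, structural fatigue) = 0.973774*0.98 + 0.998426*0.02
        = 0.954299 + 0.019969 = 0.974268
Keeping only the sensor calibration drift-present terms gives 0.019969, so
  P(sensor calibration drift | strain alarm, overloaded truck, structural fatigue) = 0.019969 / 0.974268 ≈ 0.020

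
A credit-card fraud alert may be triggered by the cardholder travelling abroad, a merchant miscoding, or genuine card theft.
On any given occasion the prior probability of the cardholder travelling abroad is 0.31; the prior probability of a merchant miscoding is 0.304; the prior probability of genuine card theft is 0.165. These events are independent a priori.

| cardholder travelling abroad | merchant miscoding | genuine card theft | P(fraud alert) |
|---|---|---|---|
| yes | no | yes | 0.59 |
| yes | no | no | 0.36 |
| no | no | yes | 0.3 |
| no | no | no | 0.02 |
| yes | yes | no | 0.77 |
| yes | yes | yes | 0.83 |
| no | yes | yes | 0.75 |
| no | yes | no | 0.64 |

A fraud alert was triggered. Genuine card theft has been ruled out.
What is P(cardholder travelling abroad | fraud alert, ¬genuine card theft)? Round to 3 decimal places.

P(cardholder travelling abroad | fraud alert, ¬genuine card theft) ≈ 0.511

Numerator (weight on configurations with cardholder travelling abroad): 0.077674 + 0.072565 = 0.150239
Normalizer over all consistent configurations: 0.02*0.69*0.696 + 0.64*0.69*0.304 + 0.36*0.31*0.696 + 0.77*0.31*0.304 = 0.294090
P(cardholder travelling abroad | fraud alert, ¬genuine card theft) = 0.150239/0.294090 ≈ 0.511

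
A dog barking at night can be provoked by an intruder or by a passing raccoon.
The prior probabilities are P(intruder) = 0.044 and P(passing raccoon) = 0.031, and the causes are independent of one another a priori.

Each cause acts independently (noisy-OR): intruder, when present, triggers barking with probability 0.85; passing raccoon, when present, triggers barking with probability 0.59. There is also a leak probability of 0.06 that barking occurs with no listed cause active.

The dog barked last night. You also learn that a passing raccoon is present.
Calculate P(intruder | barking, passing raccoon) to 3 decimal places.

Under noisy-OR, P(barking | causes) = 1 − (1−0.06)·∏(1−qᵢ) over the active causes.
Enumerate both values of intruder and weight by the priors:
  P(barking | passing raccoon) = 0.6146·0.956 + 0.94219·0.044
        = 0.587558 + 0.041456 = 0.629014
Keeping only the intruder-present terms gives 0.041456, so
  P(intruder | barking, passing raccoon) = 0.041456 / 0.629014 ≈ 0.066

P(intruder | barking, passing raccoon) ≈ 0.066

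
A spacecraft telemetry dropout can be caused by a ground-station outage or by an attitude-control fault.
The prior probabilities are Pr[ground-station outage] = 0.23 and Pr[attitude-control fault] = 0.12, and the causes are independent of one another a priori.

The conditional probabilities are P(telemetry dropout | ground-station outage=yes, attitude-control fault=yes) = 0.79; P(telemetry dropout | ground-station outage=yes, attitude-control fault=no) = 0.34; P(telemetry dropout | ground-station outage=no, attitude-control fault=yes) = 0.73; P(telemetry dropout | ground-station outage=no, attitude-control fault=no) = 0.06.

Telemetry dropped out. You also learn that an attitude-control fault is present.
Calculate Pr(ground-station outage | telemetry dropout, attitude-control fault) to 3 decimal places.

Sum P(telemetry dropout|·) weighted by the priors over both values of ground-station outage:
  P(telemetry dropout | attitude-control fault) = 0.73×0.77 + 0.79×0.23
        = 0.562100 + 0.181700 = 0.743800
Keeping only the ground-station outage-present terms gives 0.181700, so
  P(ground-station outage | telemetry dropout, attitude-control fault) = 0.181700 / 0.743800 ≈ 0.244

Pr(ground-station outage | telemetry dropout, attitude-control fault) ≈ 0.244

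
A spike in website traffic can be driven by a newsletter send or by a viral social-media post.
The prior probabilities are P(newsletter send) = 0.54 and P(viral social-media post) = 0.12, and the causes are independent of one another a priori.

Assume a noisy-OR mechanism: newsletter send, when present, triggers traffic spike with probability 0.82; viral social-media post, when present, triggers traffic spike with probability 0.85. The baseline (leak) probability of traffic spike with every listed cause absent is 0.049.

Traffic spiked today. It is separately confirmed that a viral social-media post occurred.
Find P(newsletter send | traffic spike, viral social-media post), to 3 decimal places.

Under noisy-OR, P(traffic spike | causes) = 1 − (1−0.049)·∏(1−qᵢ) over the active causes.
P(traffic spike | viral social-media post) = 0.85735·0.46 + 0.974323·0.54 = 0.394381 + 0.526134 = 0.920515
The newsletter send-present share is 0.974323·0.54 = 0.526134.
So P(newsletter send | traffic spike, viral social-media post) = 0.526134/0.920515 ≈ 0.572.

P(newsletter send | traffic spike, viral social-media post) ≈ 0.572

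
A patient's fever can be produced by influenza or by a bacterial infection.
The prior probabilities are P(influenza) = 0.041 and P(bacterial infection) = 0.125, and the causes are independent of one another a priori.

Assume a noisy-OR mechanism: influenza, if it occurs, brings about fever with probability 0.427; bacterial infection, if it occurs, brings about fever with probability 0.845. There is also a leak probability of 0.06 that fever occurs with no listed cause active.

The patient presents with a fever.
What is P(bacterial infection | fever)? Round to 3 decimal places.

P(bacterial infection | fever) ≈ 0.616

Under noisy-OR, P(fever | causes) = 1 − (1−0.06)·∏(1−qᵢ) over the active causes.
Sum P(fever|·) weighted by the priors over the 4 (influenza, bacterial infection) configurations:
  P(fever) = 0.06·0.959·0.875 + 0.8543·0.959·0.125 + 0.46138·0.041·0.875 + 0.916514·0.041·0.125
        = 0.050347 + 0.102409 + 0.016552 + 0.004697 = 0.174005
Keeping only the bacterial infection-present terms gives 0.107106, so
  P(bacterial infection | fever) = 0.107106 / 0.174005 ≈ 0.616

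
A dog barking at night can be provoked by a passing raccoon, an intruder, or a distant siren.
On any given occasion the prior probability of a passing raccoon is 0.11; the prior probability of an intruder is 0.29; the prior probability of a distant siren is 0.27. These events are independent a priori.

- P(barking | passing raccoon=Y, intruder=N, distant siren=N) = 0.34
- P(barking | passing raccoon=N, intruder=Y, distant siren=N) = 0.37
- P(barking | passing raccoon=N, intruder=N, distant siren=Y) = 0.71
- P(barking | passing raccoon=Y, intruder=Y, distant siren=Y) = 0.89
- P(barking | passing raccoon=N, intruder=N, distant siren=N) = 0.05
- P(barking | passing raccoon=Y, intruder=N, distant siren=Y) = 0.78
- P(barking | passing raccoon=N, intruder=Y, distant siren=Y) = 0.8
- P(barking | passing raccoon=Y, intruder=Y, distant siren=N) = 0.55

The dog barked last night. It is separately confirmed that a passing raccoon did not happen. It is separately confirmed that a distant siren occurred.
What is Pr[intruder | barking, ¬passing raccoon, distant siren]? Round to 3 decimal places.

Pr[intruder | barking, ¬passing raccoon, distant siren] ≈ 0.315

Numerator (weight on configurations with intruder): 0.8·0.29 = 0.232000
Denominator P(barking | ¬passing raccoon, distant siren): 0.71·0.71 + 0.8·0.29 = 0.736100
P(intruder | barking, ¬passing raccoon, distant siren) = 0.232000/0.736100 ≈ 0.315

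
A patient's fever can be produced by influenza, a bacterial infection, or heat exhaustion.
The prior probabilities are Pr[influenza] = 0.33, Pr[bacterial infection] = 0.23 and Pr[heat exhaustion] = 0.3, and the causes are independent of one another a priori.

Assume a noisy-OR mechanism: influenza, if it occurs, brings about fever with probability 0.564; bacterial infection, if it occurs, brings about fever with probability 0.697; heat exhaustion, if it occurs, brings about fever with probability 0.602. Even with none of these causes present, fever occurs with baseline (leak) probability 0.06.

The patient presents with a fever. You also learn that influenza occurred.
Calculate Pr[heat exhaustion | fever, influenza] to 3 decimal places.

Under noisy-OR, P(fever | causes) = 1 − (1−0.06)·∏(1−qᵢ) over the active causes.
Sum P(fever|·) weighted by the priors over the 4 (bacterial infection, heat exhaustion) configurations:
  P(fever | influenza) = 0.59016×0.77×0.7 + 0.836884×0.77×0.3 + 0.875818×0.23×0.7 + 0.950576×0.23×0.3
        = 0.318096 + 0.193320 + 0.141007 + 0.065590 = 0.718013
The terms with heat exhaustion present sum to 0.258910, so
  P(heat exhaustion | fever, influenza) = 0.258910 / 0.718013 ≈ 0.361

Pr[heat exhaustion | fever, influenza] ≈ 0.361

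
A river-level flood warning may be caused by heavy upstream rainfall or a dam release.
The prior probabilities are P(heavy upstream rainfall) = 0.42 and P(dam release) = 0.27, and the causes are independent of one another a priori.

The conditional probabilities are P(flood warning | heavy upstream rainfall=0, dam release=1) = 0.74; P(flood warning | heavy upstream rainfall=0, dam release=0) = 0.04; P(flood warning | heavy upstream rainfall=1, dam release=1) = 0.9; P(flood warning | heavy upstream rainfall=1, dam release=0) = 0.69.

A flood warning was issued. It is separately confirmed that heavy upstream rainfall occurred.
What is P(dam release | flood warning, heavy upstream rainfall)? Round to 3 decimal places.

Enumerate both values of dam release and weight by the priors:
  P(flood warning | heavy upstream rainfall) = 0.69·0.73 + 0.9·0.27
        = 0.503700 + 0.243000 = 0.746700
Configurations with dam release contribute 0.243000, so
  P(dam release | flood warning, heavy upstream rainfall) = 0.243000 / 0.746700 ≈ 0.325

P(dam release | flood warning, heavy upstream rainfall) ≈ 0.325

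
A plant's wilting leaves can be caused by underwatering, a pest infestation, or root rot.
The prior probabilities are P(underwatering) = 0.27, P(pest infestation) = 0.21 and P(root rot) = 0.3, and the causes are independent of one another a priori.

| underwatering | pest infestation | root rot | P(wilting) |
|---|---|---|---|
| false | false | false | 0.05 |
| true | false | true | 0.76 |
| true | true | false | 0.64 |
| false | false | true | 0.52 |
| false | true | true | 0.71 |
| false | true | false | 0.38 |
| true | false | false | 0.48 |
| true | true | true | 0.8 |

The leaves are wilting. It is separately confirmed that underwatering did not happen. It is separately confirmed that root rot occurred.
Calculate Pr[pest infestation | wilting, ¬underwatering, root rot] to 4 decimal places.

Pr[pest infestation | wilting, ¬underwatering, root rot] ≈ 0.2663

P(wilting | ¬underwatering, root rot) = 0.52×0.79 + 0.71×0.21 = 0.410800 + 0.149100 = 0.559900
Of this, 0.149100 comes from 0.71×0.21 (the pest infestation=true cases).
Hence the posterior is 0.149100/0.559900 ≈ 0.2663.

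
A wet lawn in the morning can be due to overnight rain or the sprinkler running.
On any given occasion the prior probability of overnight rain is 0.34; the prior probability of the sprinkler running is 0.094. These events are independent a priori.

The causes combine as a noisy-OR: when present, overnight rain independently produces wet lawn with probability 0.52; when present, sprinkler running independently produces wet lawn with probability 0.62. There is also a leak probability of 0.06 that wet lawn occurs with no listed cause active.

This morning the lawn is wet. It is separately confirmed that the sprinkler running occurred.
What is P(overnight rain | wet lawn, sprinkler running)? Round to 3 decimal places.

Under noisy-OR, P(wet lawn | causes) = 1 − (1−0.06)·∏(1−qᵢ) over the active causes.
Enumerate both values of overnight rain and weight by the priors:
  P(wet lawn | sprinkler running) = 0.6428*0.66 + 0.828544*0.34
        = 0.424248 + 0.281705 = 0.705953
The terms with overnight rain present sum to 0.281705, so
  P(overnight rain | wet lawn, sprinkler running) = 0.281705 / 0.705953 ≈ 0.399

P(overnight rain | wet lawn, sprinkler running) ≈ 0.399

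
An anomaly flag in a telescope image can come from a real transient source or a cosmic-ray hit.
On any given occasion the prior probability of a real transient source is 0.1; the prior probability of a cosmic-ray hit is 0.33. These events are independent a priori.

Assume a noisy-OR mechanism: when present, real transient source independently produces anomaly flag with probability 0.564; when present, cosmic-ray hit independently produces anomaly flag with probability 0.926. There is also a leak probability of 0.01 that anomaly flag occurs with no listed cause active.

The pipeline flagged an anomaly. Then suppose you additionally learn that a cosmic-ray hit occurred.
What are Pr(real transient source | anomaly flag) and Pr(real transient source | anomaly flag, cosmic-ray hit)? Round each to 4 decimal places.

Pr(real transient source | anomaly flag) ≈ 0.1993; Pr(real transient source | anomaly flag, cosmic-ray hit) ≈ 0.1040

Under noisy-OR, P(anomaly flag | causes) = 1 − (1−0.01)·∏(1−qᵢ) over the active causes.
For the numerator, keep only real transient source=true terms: 0.038080 + 0.031946 = 0.070026
Denominator P(anomaly flag): 0.01·0.9·0.67 + 0.92674·0.9·0.33 + 0.56836·0.1·0.67 + 0.968059·0.1·0.33 = 0.351298
P(real transient source | anomaly flag) = 0.070026/0.351298 ≈ 0.1993

With the extra evidence:
Numerator (weight on configurations with real transient source): 0.968059*0.1 = 0.096806
The normalizing constant is 0.92674*0.9 + 0.968059*0.1 = 0.930872
P(real transient source | anomaly flag, cosmic-ray hit) = 0.096806/0.930872 ≈ 0.1040
This is intercausal reasoning (explaining away): once cosmic-ray hit accounts for the anomaly flag, real transient source becomes less likely.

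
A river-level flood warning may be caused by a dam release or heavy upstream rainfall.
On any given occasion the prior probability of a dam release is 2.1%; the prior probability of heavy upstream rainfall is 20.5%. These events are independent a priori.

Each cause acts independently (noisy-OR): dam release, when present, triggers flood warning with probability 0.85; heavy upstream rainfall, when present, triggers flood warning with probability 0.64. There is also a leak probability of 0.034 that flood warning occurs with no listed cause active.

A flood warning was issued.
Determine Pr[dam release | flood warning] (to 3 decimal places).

Under noisy-OR, P(flood warning | causes) = 1 − (1−0.034)·∏(1−qᵢ) over the active causes.
Enumerate the 4 (dam release, heavy upstream rainfall) configurations and weight by the priors:
  P(flood warning) = 0.034*0.979*0.795 + 0.65224*0.979*0.205 + 0.8551*0.021*0.795 + 0.947836*0.021*0.205
        = 0.026462 + 0.130901 + 0.014276 + 0.004080 = 0.175719
Keeping only the dam release-present terms gives 0.018356, so
  P(dam release | flood warning) = 0.018356 / 0.175719 ≈ 0.104

Pr[dam release | flood warning] ≈ 0.104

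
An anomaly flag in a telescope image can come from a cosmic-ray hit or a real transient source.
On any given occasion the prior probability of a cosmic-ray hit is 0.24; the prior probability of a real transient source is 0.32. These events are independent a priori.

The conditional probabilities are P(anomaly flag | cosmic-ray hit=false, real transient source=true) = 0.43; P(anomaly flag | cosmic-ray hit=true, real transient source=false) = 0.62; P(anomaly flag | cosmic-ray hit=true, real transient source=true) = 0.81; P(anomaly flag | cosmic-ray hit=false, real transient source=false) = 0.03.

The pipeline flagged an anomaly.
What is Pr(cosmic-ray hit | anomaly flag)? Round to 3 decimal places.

Enumerate the 4 (cosmic-ray hit, real transient source) configurations and weight by the priors:
  P(anomaly flag) = 0.03·0.76·0.68 + 0.43·0.76·0.32 + 0.62·0.24·0.68 + 0.81·0.24·0.32
        = 0.015504 + 0.104576 + 0.101184 + 0.062208 = 0.283472
Configurations with cosmic-ray hit contribute 0.163392, so
  P(cosmic-ray hit | anomaly flag) = 0.163392 / 0.283472 ≈ 0.576

Pr(cosmic-ray hit | anomaly flag) ≈ 0.576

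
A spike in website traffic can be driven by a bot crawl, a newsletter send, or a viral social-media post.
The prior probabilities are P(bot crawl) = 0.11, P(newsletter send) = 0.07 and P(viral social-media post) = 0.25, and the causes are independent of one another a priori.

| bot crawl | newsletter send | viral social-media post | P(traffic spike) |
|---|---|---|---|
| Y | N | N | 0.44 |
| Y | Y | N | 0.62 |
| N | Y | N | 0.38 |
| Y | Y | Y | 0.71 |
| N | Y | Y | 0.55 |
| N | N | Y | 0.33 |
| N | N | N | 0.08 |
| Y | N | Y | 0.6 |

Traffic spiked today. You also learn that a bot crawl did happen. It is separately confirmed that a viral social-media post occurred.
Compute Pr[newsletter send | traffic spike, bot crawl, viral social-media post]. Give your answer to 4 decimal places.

Pr[newsletter send | traffic spike, bot crawl, viral social-media post] ≈ 0.0818

Sum P(traffic spike|·) weighted by the priors over both values of newsletter send:
  P(traffic spike | bot crawl, viral social-media post) = 0.6*0.93 + 0.71*0.07
        = 0.558000 + 0.049700 = 0.607700
Keeping only the newsletter send-present terms gives 0.049700, so
  P(newsletter send | traffic spike, bot crawl, viral social-media post) = 0.049700 / 0.607700 ≈ 0.0818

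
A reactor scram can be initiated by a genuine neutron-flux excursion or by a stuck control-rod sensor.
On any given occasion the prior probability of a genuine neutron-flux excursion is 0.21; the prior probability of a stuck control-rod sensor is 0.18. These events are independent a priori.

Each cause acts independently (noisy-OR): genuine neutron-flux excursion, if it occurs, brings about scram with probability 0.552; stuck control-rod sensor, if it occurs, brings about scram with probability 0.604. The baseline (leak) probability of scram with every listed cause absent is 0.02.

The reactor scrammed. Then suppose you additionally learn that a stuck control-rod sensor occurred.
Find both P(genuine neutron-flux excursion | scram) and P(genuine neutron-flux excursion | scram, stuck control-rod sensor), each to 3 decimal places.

P(genuine neutron-flux excursion | scram) ≈ 0.561; P(genuine neutron-flux excursion | scram, stuck control-rod sensor) ≈ 0.264

Under noisy-OR, P(scram | causes) = 1 − (1−0.02)·∏(1−qᵢ) over the active causes.
P(scram) = 0.02·0.79·0.82 + 0.61192·0.79·0.18 + 0.56096·0.21·0.82 + 0.82614·0.21·0.18 = 0.012956 + 0.087015 + 0.096597 + 0.031228 = 0.227796
Of this, 0.127825 comes from 0.096597 + 0.031228 (the genuine neutron-flux excursion=true cases).
Hence the posterior is 0.127825/0.227796 ≈ 0.561.

Now condition on the additional information:
For the numerator, keep only genuine neutron-flux excursion=true terms: 0.82614*0.21 = 0.173489
Denominator P(scram | stuck control-rod sensor): 0.61192*0.79 + 0.82614*0.21 = 0.656906
P(genuine neutron-flux excursion | scram, stuck control-rod sensor) = 0.173489/0.656906 ≈ 0.264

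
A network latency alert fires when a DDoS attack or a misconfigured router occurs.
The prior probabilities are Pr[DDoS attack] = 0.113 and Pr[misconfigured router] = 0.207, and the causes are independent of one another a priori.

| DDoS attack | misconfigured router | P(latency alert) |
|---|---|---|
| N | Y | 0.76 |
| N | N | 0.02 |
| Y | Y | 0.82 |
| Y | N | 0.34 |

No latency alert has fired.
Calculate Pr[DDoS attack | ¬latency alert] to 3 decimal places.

P(¬latency alert) = 0.98×0.887×0.793 + 0.24×0.887×0.207 + 0.66×0.113×0.793 + 0.18×0.113×0.207 = 0.689323 + 0.044066 + 0.059142 + 0.004210 = 0.796741
Of this, 0.063352 comes from 0.059142 + 0.004210 (the DDoS attack=true cases).
P(DDoS attack | ¬latency alert) = 0.063352 / 0.796741 ≈ 0.080

Pr[DDoS attack | ¬latency alert] ≈ 0.080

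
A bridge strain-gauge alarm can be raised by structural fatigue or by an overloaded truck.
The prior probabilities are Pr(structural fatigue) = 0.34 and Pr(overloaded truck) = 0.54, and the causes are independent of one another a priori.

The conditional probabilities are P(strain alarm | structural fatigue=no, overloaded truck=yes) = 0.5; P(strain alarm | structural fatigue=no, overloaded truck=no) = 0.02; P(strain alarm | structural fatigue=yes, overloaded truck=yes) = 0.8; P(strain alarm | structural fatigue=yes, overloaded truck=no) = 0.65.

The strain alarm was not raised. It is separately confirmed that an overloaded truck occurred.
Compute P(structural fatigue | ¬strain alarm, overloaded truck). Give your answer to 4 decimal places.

For the numerator, keep only structural fatigue=true terms: 0.2*0.34 = 0.068000
Normalizer over all consistent configurations: 0.5*0.66 + 0.2*0.34 = 0.398000
Posterior = 0.068000 / 0.398000 ≈ 0.1709

P(structural fatigue | ¬strain alarm, overloaded truck) ≈ 0.1709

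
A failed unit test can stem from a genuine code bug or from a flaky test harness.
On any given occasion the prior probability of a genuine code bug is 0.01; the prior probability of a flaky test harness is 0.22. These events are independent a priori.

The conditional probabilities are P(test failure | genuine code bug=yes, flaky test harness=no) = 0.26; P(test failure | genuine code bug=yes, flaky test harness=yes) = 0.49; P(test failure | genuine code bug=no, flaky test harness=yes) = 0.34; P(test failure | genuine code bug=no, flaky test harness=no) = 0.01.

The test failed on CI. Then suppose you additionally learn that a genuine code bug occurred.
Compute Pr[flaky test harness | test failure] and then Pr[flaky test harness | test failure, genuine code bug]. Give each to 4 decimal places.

Pr[flaky test harness | test failure] ≈ 0.8851; Pr[flaky test harness | test failure, genuine code bug] ≈ 0.3471

For the numerator, keep only flaky test harness=true terms: 0.074052 + 0.001078 = 0.075130
Denominator P(test failure): 0.01·0.99·0.78 + 0.34·0.99·0.22 + 0.26·0.01·0.78 + 0.49·0.01·0.22 = 0.084880
Posterior = 0.075130 / 0.084880 ≈ 0.8851

Now condition on the additional information:
Weight on flaky test harness=true, given the evidence: 0.49×0.22 = 0.107800
Denominator P(test failure | genuine code bug): 0.26×0.78 + 0.49×0.22 = 0.310600
Posterior = 0.107800 / 0.310600 ≈ 0.3471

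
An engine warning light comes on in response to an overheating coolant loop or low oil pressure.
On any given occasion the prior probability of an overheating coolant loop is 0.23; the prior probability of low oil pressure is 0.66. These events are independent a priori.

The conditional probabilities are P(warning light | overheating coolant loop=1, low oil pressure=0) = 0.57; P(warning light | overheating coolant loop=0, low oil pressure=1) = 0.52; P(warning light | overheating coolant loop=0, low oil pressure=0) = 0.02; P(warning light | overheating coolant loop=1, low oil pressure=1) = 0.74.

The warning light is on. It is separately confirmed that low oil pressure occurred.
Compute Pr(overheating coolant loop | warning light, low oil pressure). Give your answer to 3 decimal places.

Enumerate both values of overheating coolant loop and weight by the priors:
  P(warning light | low oil pressure) = 0.52·0.77 + 0.74·0.23
        = 0.400400 + 0.170200 = 0.570600
Keeping only the overheating coolant loop-present terms gives 0.170200, so
  P(overheating coolant loop | warning light, low oil pressure) = 0.170200 / 0.570600 ≈ 0.298

Pr(overheating coolant loop | warning light, low oil pressure) ≈ 0.298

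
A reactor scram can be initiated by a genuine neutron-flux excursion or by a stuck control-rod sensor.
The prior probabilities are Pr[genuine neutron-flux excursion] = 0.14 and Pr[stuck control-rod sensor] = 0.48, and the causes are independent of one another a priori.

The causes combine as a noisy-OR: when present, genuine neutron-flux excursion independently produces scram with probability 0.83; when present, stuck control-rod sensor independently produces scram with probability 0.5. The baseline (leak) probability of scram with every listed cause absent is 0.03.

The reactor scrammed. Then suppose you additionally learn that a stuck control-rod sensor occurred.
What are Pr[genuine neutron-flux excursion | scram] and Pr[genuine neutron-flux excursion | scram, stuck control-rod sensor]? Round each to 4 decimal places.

Pr[genuine neutron-flux excursion | scram] ≈ 0.3514; Pr[genuine neutron-flux excursion | scram, stuck control-rod sensor] ≈ 0.2248

Under noisy-OR, P(scram | causes) = 1 − (1−0.03)·∏(1−qᵢ) over the active causes.
Sum P(scram|·) weighted by the priors over the 4 (genuine neutron-flux excursion, stuck control-rod sensor) configurations:
  P(scram) = 0.03×0.86×0.52 + 0.515×0.86×0.48 + 0.8351×0.14×0.52 + 0.91755×0.14×0.48
        = 0.013416 + 0.212592 + 0.060795 + 0.061659 = 0.348462
Keeping only the genuine neutron-flux excursion-present terms gives 0.122454, so
  P(genuine neutron-flux excursion | scram) = 0.122454 / 0.348462 ≈ 0.3514

Now condition on the additional information:
Enumerate both values of genuine neutron-flux excursion and weight by the priors:
  P(scram | stuck control-rod sensor) = 0.515×0.86 + 0.91755×0.14
        = 0.442900 + 0.128457 = 0.571357
Keeping only the genuine neutron-flux excursion-present terms gives 0.128457, so
  P(genuine neutron-flux excursion | scram, stuck control-rod sensor) = 0.128457 / 0.571357 ≈ 0.2248
Conditioning on stuck control-rod sensor lowers the posterior on genuine neutron-flux excursion: the classic explaining-away effect in a common-effect structure.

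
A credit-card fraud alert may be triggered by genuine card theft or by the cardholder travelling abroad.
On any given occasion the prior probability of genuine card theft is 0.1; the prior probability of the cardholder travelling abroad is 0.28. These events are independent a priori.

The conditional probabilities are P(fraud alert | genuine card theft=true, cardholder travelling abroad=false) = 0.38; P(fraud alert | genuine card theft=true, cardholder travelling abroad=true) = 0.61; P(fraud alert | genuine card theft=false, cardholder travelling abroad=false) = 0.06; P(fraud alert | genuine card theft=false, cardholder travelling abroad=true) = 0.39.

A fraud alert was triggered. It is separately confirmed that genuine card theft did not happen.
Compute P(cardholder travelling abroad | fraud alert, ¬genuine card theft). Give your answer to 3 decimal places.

For the numerator, keep only cardholder travelling abroad=true terms: 0.39*0.28 = 0.109200
Normalizer over all consistent configurations: 0.06*0.72 + 0.39*0.28 = 0.152400
Posterior = 0.109200 / 0.152400 ≈ 0.717

P(cardholder travelling abroad | fraud alert, ¬genuine card theft) ≈ 0.717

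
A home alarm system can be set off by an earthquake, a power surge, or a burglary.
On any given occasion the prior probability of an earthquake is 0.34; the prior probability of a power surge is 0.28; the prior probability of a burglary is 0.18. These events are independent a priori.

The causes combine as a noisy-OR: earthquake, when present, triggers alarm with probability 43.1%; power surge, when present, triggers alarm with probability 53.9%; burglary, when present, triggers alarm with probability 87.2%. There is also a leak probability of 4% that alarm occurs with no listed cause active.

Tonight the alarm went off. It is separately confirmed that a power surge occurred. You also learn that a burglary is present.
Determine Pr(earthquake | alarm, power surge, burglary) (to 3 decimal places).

Under noisy-OR, P(alarm | causes) = 1 − (1−0.04)·∏(1−qᵢ) over the active causes.
P(alarm | power surge, burglary) = 0.943352×0.66 + 0.967767×0.34 = 0.622612 + 0.329041 = 0.951653
The earthquake-present share is 0.967767×0.34 = 0.329041.
P(earthquake | alarm, power surge, burglary) = 0.329041 / 0.951653 ≈ 0.346

Pr(earthquake | alarm, power surge, burglary) ≈ 0.346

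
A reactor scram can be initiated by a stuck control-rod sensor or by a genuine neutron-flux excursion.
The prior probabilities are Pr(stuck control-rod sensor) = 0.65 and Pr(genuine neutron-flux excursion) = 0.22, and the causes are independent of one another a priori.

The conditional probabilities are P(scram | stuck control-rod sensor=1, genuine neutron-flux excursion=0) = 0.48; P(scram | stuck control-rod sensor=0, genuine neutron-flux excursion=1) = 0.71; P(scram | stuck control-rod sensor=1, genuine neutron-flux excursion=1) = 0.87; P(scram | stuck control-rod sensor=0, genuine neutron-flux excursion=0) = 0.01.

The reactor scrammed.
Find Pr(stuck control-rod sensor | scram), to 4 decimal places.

Weight on stuck control-rod sensor=true, given the evidence: 0.243360 + 0.124410 = 0.367770
Denominator P(scram): 0.01*0.35*0.78 + 0.71*0.35*0.22 + 0.48*0.65*0.78 + 0.87*0.65*0.22 = 0.425170
Posterior = 0.367770 / 0.425170 ≈ 0.8650

Pr(stuck control-rod sensor | scram) ≈ 0.8650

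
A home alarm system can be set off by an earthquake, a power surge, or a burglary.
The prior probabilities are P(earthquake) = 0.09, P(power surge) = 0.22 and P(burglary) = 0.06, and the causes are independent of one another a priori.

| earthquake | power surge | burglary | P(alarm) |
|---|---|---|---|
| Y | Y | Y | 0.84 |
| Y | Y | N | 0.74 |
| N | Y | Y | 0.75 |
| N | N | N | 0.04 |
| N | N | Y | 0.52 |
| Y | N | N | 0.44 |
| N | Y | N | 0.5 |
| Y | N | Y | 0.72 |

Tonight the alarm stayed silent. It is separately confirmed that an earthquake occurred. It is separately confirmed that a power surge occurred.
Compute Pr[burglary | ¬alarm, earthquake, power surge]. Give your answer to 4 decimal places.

Numerator (weight on configurations with burglary): 0.16*0.06 = 0.009600
Denominator P(¬alarm | earthquake, power surge): 0.26*0.94 + 0.16*0.06 = 0.254000
P(burglary | ¬alarm, earthquake, power surge) = 0.009600/0.254000 ≈ 0.0378

Pr[burglary | ¬alarm, earthquake, power surge] ≈ 0.0378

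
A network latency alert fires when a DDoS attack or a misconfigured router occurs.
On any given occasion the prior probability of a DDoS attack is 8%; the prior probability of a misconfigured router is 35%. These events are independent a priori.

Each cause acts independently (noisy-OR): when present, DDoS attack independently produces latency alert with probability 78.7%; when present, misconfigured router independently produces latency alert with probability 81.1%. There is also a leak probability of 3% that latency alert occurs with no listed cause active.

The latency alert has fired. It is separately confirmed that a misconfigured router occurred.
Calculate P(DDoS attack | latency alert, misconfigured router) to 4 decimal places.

Under noisy-OR, P(latency alert | causes) = 1 − (1−0.03)·∏(1−qᵢ) over the active causes.
P(latency alert | misconfigured router) = 0.81667·0.92 + 0.960951·0.08 = 0.751336 + 0.076876 = 0.828212
Of this, 0.076876 comes from 0.960951·0.08 (the DDoS attack=true cases).
P(DDoS attack | latency alert, misconfigured router) = 0.076876 / 0.828212 ≈ 0.0928

P(DDoS attack | latency alert, misconfigured router) ≈ 0.0928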